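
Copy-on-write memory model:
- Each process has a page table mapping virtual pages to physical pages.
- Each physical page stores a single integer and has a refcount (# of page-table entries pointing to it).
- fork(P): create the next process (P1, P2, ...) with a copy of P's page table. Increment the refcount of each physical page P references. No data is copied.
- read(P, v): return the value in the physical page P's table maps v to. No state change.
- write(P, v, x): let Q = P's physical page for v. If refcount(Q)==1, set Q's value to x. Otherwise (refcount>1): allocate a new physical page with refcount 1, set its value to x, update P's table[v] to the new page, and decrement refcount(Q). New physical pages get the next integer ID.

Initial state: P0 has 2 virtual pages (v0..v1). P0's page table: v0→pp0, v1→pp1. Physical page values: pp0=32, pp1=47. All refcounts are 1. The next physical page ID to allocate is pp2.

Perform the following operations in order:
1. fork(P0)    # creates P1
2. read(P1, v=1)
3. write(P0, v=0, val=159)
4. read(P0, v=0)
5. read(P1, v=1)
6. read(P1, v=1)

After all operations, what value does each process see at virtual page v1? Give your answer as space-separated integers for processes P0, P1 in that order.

Answer: 47 47

Derivation:
Op 1: fork(P0) -> P1. 2 ppages; refcounts: pp0:2 pp1:2
Op 2: read(P1, v1) -> 47. No state change.
Op 3: write(P0, v0, 159). refcount(pp0)=2>1 -> COPY to pp2. 3 ppages; refcounts: pp0:1 pp1:2 pp2:1
Op 4: read(P0, v0) -> 159. No state change.
Op 5: read(P1, v1) -> 47. No state change.
Op 6: read(P1, v1) -> 47. No state change.
P0: v1 -> pp1 = 47
P1: v1 -> pp1 = 47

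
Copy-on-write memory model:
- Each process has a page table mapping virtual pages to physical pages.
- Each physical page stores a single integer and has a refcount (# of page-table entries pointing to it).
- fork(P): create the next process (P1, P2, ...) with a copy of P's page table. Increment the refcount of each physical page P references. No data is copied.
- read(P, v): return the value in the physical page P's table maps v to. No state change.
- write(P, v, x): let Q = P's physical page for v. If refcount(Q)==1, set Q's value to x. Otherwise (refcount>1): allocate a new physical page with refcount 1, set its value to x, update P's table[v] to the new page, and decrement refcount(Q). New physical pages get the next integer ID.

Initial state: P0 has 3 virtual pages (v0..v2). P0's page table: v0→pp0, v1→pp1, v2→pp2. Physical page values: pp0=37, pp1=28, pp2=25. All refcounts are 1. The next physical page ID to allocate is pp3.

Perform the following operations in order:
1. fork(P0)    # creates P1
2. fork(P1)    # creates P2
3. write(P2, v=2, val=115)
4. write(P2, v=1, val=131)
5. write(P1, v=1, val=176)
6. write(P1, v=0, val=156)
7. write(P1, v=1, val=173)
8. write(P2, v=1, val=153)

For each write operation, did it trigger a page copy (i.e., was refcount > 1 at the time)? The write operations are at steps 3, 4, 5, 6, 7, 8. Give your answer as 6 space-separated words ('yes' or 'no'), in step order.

Op 1: fork(P0) -> P1. 3 ppages; refcounts: pp0:2 pp1:2 pp2:2
Op 2: fork(P1) -> P2. 3 ppages; refcounts: pp0:3 pp1:3 pp2:3
Op 3: write(P2, v2, 115). refcount(pp2)=3>1 -> COPY to pp3. 4 ppages; refcounts: pp0:3 pp1:3 pp2:2 pp3:1
Op 4: write(P2, v1, 131). refcount(pp1)=3>1 -> COPY to pp4. 5 ppages; refcounts: pp0:3 pp1:2 pp2:2 pp3:1 pp4:1
Op 5: write(P1, v1, 176). refcount(pp1)=2>1 -> COPY to pp5. 6 ppages; refcounts: pp0:3 pp1:1 pp2:2 pp3:1 pp4:1 pp5:1
Op 6: write(P1, v0, 156). refcount(pp0)=3>1 -> COPY to pp6. 7 ppages; refcounts: pp0:2 pp1:1 pp2:2 pp3:1 pp4:1 pp5:1 pp6:1
Op 7: write(P1, v1, 173). refcount(pp5)=1 -> write in place. 7 ppages; refcounts: pp0:2 pp1:1 pp2:2 pp3:1 pp4:1 pp5:1 pp6:1
Op 8: write(P2, v1, 153). refcount(pp4)=1 -> write in place. 7 ppages; refcounts: pp0:2 pp1:1 pp2:2 pp3:1 pp4:1 pp5:1 pp6:1

yes yes yes yes no no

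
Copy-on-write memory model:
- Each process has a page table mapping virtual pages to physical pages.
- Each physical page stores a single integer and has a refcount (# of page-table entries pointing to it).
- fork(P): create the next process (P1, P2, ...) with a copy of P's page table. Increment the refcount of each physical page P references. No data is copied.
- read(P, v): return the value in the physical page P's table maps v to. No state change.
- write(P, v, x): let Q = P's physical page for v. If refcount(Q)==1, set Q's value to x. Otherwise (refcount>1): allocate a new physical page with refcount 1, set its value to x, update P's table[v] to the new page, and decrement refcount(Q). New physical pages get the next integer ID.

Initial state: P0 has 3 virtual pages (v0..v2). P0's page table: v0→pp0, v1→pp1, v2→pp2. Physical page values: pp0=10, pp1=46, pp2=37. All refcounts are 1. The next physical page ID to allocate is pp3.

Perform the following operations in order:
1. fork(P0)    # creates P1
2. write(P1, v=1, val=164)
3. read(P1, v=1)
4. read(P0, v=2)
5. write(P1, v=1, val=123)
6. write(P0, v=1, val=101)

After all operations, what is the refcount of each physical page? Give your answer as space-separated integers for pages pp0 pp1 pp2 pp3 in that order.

Answer: 2 1 2 1

Derivation:
Op 1: fork(P0) -> P1. 3 ppages; refcounts: pp0:2 pp1:2 pp2:2
Op 2: write(P1, v1, 164). refcount(pp1)=2>1 -> COPY to pp3. 4 ppages; refcounts: pp0:2 pp1:1 pp2:2 pp3:1
Op 3: read(P1, v1) -> 164. No state change.
Op 4: read(P0, v2) -> 37. No state change.
Op 5: write(P1, v1, 123). refcount(pp3)=1 -> write in place. 4 ppages; refcounts: pp0:2 pp1:1 pp2:2 pp3:1
Op 6: write(P0, v1, 101). refcount(pp1)=1 -> write in place. 4 ppages; refcounts: pp0:2 pp1:1 pp2:2 pp3:1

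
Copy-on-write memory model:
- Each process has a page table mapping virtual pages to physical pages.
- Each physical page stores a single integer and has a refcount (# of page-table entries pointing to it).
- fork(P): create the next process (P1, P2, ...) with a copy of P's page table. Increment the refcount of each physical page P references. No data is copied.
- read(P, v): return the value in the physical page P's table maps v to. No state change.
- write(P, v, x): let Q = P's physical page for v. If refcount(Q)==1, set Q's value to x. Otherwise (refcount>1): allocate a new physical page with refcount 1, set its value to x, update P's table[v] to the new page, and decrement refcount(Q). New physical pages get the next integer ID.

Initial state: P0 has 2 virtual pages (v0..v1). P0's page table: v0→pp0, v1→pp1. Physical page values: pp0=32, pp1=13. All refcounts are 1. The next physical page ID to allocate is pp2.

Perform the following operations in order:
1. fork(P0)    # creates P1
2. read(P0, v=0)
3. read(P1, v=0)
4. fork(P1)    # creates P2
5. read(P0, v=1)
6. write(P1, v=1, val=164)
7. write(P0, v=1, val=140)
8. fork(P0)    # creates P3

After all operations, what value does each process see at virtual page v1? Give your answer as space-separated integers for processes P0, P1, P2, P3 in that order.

Answer: 140 164 13 140

Derivation:
Op 1: fork(P0) -> P1. 2 ppages; refcounts: pp0:2 pp1:2
Op 2: read(P0, v0) -> 32. No state change.
Op 3: read(P1, v0) -> 32. No state change.
Op 4: fork(P1) -> P2. 2 ppages; refcounts: pp0:3 pp1:3
Op 5: read(P0, v1) -> 13. No state change.
Op 6: write(P1, v1, 164). refcount(pp1)=3>1 -> COPY to pp2. 3 ppages; refcounts: pp0:3 pp1:2 pp2:1
Op 7: write(P0, v1, 140). refcount(pp1)=2>1 -> COPY to pp3. 4 ppages; refcounts: pp0:3 pp1:1 pp2:1 pp3:1
Op 8: fork(P0) -> P3. 4 ppages; refcounts: pp0:4 pp1:1 pp2:1 pp3:2
P0: v1 -> pp3 = 140
P1: v1 -> pp2 = 164
P2: v1 -> pp1 = 13
P3: v1 -> pp3 = 140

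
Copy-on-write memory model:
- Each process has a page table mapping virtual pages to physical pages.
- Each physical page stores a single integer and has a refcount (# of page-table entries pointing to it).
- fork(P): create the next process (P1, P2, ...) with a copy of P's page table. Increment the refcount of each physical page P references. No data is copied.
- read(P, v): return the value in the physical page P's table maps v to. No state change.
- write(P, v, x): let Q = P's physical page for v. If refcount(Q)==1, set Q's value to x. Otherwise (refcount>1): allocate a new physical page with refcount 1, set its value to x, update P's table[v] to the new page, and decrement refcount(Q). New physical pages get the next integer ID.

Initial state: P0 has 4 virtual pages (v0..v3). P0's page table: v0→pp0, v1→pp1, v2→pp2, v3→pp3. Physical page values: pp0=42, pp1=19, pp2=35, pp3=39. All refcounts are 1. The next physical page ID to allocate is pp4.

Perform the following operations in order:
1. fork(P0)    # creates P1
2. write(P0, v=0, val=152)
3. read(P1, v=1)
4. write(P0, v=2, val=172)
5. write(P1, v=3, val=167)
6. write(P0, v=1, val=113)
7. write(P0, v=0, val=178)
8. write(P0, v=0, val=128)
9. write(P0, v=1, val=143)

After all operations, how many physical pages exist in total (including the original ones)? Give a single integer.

Answer: 8

Derivation:
Op 1: fork(P0) -> P1. 4 ppages; refcounts: pp0:2 pp1:2 pp2:2 pp3:2
Op 2: write(P0, v0, 152). refcount(pp0)=2>1 -> COPY to pp4. 5 ppages; refcounts: pp0:1 pp1:2 pp2:2 pp3:2 pp4:1
Op 3: read(P1, v1) -> 19. No state change.
Op 4: write(P0, v2, 172). refcount(pp2)=2>1 -> COPY to pp5. 6 ppages; refcounts: pp0:1 pp1:2 pp2:1 pp3:2 pp4:1 pp5:1
Op 5: write(P1, v3, 167). refcount(pp3)=2>1 -> COPY to pp6. 7 ppages; refcounts: pp0:1 pp1:2 pp2:1 pp3:1 pp4:1 pp5:1 pp6:1
Op 6: write(P0, v1, 113). refcount(pp1)=2>1 -> COPY to pp7. 8 ppages; refcounts: pp0:1 pp1:1 pp2:1 pp3:1 pp4:1 pp5:1 pp6:1 pp7:1
Op 7: write(P0, v0, 178). refcount(pp4)=1 -> write in place. 8 ppages; refcounts: pp0:1 pp1:1 pp2:1 pp3:1 pp4:1 pp5:1 pp6:1 pp7:1
Op 8: write(P0, v0, 128). refcount(pp4)=1 -> write in place. 8 ppages; refcounts: pp0:1 pp1:1 pp2:1 pp3:1 pp4:1 pp5:1 pp6:1 pp7:1
Op 9: write(P0, v1, 143). refcount(pp7)=1 -> write in place. 8 ppages; refcounts: pp0:1 pp1:1 pp2:1 pp3:1 pp4:1 pp5:1 pp6:1 pp7:1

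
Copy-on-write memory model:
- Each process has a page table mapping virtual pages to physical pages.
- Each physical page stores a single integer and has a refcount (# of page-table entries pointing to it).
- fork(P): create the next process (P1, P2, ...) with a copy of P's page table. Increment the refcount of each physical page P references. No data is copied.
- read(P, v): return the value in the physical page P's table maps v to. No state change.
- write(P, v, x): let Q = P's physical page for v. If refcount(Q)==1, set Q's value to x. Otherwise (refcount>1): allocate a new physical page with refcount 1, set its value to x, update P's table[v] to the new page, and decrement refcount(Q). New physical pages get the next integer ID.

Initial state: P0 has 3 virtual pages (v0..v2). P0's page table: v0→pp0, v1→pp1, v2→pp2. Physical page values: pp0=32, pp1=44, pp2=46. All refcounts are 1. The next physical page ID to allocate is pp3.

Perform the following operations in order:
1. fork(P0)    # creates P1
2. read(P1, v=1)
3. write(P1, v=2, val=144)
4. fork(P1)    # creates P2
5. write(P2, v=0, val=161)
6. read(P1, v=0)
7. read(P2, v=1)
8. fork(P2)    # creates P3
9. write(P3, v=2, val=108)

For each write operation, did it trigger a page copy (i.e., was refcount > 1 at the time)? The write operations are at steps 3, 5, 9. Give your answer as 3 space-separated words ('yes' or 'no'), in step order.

Op 1: fork(P0) -> P1. 3 ppages; refcounts: pp0:2 pp1:2 pp2:2
Op 2: read(P1, v1) -> 44. No state change.
Op 3: write(P1, v2, 144). refcount(pp2)=2>1 -> COPY to pp3. 4 ppages; refcounts: pp0:2 pp1:2 pp2:1 pp3:1
Op 4: fork(P1) -> P2. 4 ppages; refcounts: pp0:3 pp1:3 pp2:1 pp3:2
Op 5: write(P2, v0, 161). refcount(pp0)=3>1 -> COPY to pp4. 5 ppages; refcounts: pp0:2 pp1:3 pp2:1 pp3:2 pp4:1
Op 6: read(P1, v0) -> 32. No state change.
Op 7: read(P2, v1) -> 44. No state change.
Op 8: fork(P2) -> P3. 5 ppages; refcounts: pp0:2 pp1:4 pp2:1 pp3:3 pp4:2
Op 9: write(P3, v2, 108). refcount(pp3)=3>1 -> COPY to pp5. 6 ppages; refcounts: pp0:2 pp1:4 pp2:1 pp3:2 pp4:2 pp5:1

yes yes yes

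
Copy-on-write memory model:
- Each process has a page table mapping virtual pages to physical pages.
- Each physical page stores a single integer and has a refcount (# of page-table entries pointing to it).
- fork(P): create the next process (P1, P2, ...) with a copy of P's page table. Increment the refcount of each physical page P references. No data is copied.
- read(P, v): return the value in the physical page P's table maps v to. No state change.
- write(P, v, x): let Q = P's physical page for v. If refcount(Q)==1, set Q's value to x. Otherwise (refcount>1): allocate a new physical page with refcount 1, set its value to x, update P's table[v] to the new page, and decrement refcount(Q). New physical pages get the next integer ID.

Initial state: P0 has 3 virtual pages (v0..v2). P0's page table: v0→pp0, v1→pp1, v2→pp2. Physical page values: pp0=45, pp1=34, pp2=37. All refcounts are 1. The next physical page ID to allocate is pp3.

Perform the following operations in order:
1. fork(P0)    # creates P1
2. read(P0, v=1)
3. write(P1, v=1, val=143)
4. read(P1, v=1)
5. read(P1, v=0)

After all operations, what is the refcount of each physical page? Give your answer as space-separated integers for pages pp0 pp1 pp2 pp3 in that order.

Answer: 2 1 2 1

Derivation:
Op 1: fork(P0) -> P1. 3 ppages; refcounts: pp0:2 pp1:2 pp2:2
Op 2: read(P0, v1) -> 34. No state change.
Op 3: write(P1, v1, 143). refcount(pp1)=2>1 -> COPY to pp3. 4 ppages; refcounts: pp0:2 pp1:1 pp2:2 pp3:1
Op 4: read(P1, v1) -> 143. No state change.
Op 5: read(P1, v0) -> 45. No state change.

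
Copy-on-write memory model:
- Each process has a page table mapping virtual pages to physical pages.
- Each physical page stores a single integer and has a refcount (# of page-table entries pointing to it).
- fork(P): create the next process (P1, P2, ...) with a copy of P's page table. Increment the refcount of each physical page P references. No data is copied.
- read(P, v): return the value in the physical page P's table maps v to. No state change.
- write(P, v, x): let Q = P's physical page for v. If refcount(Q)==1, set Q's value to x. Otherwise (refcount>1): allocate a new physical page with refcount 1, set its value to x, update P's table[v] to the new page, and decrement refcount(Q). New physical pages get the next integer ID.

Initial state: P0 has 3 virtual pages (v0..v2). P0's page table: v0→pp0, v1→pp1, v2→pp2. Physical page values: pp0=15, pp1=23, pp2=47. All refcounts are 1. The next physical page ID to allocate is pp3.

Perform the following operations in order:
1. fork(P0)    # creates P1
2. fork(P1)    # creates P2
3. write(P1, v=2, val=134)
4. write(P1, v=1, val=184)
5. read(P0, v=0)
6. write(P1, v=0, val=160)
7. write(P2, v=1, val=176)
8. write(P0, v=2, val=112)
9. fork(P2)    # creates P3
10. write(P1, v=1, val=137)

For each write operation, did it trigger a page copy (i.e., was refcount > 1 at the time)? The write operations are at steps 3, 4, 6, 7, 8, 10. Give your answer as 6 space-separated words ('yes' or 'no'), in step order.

Op 1: fork(P0) -> P1. 3 ppages; refcounts: pp0:2 pp1:2 pp2:2
Op 2: fork(P1) -> P2. 3 ppages; refcounts: pp0:3 pp1:3 pp2:3
Op 3: write(P1, v2, 134). refcount(pp2)=3>1 -> COPY to pp3. 4 ppages; refcounts: pp0:3 pp1:3 pp2:2 pp3:1
Op 4: write(P1, v1, 184). refcount(pp1)=3>1 -> COPY to pp4. 5 ppages; refcounts: pp0:3 pp1:2 pp2:2 pp3:1 pp4:1
Op 5: read(P0, v0) -> 15. No state change.
Op 6: write(P1, v0, 160). refcount(pp0)=3>1 -> COPY to pp5. 6 ppages; refcounts: pp0:2 pp1:2 pp2:2 pp3:1 pp4:1 pp5:1
Op 7: write(P2, v1, 176). refcount(pp1)=2>1 -> COPY to pp6. 7 ppages; refcounts: pp0:2 pp1:1 pp2:2 pp3:1 pp4:1 pp5:1 pp6:1
Op 8: write(P0, v2, 112). refcount(pp2)=2>1 -> COPY to pp7. 8 ppages; refcounts: pp0:2 pp1:1 pp2:1 pp3:1 pp4:1 pp5:1 pp6:1 pp7:1
Op 9: fork(P2) -> P3. 8 ppages; refcounts: pp0:3 pp1:1 pp2:2 pp3:1 pp4:1 pp5:1 pp6:2 pp7:1
Op 10: write(P1, v1, 137). refcount(pp4)=1 -> write in place. 8 ppages; refcounts: pp0:3 pp1:1 pp2:2 pp3:1 pp4:1 pp5:1 pp6:2 pp7:1

yes yes yes yes yes no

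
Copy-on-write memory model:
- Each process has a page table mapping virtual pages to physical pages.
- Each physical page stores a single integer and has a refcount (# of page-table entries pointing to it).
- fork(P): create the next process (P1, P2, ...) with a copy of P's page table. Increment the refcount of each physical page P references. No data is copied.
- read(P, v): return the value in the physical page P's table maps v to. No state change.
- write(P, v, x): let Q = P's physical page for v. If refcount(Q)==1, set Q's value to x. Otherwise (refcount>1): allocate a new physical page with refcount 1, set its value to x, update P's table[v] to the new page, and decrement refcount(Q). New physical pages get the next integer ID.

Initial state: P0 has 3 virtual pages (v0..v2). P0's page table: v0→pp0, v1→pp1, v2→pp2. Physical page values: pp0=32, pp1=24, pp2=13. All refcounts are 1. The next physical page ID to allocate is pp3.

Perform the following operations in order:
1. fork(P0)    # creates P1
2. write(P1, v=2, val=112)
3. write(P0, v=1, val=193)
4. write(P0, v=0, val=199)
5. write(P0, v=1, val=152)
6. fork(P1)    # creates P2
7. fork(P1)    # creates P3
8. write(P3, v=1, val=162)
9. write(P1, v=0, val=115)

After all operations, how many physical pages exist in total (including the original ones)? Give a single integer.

Op 1: fork(P0) -> P1. 3 ppages; refcounts: pp0:2 pp1:2 pp2:2
Op 2: write(P1, v2, 112). refcount(pp2)=2>1 -> COPY to pp3. 4 ppages; refcounts: pp0:2 pp1:2 pp2:1 pp3:1
Op 3: write(P0, v1, 193). refcount(pp1)=2>1 -> COPY to pp4. 5 ppages; refcounts: pp0:2 pp1:1 pp2:1 pp3:1 pp4:1
Op 4: write(P0, v0, 199). refcount(pp0)=2>1 -> COPY to pp5. 6 ppages; refcounts: pp0:1 pp1:1 pp2:1 pp3:1 pp4:1 pp5:1
Op 5: write(P0, v1, 152). refcount(pp4)=1 -> write in place. 6 ppages; refcounts: pp0:1 pp1:1 pp2:1 pp3:1 pp4:1 pp5:1
Op 6: fork(P1) -> P2. 6 ppages; refcounts: pp0:2 pp1:2 pp2:1 pp3:2 pp4:1 pp5:1
Op 7: fork(P1) -> P3. 6 ppages; refcounts: pp0:3 pp1:3 pp2:1 pp3:3 pp4:1 pp5:1
Op 8: write(P3, v1, 162). refcount(pp1)=3>1 -> COPY to pp6. 7 ppages; refcounts: pp0:3 pp1:2 pp2:1 pp3:3 pp4:1 pp5:1 pp6:1
Op 9: write(P1, v0, 115). refcount(pp0)=3>1 -> COPY to pp7. 8 ppages; refcounts: pp0:2 pp1:2 pp2:1 pp3:3 pp4:1 pp5:1 pp6:1 pp7:1

Answer: 8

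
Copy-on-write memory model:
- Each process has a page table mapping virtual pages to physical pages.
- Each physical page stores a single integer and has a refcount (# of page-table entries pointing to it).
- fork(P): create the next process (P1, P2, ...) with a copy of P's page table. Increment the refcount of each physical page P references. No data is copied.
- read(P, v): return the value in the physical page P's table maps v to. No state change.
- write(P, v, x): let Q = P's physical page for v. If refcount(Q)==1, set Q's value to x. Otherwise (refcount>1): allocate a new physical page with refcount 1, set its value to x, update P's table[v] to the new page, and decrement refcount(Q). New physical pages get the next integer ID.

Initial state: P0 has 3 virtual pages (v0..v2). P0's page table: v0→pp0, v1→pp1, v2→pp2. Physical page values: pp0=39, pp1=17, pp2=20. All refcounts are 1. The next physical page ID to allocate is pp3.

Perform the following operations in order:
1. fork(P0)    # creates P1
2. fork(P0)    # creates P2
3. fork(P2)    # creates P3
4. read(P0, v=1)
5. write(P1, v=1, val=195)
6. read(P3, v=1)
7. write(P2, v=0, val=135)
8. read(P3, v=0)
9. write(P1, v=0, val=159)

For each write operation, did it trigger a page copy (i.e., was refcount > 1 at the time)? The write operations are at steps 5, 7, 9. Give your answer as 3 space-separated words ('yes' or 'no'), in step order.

Op 1: fork(P0) -> P1. 3 ppages; refcounts: pp0:2 pp1:2 pp2:2
Op 2: fork(P0) -> P2. 3 ppages; refcounts: pp0:3 pp1:3 pp2:3
Op 3: fork(P2) -> P3. 3 ppages; refcounts: pp0:4 pp1:4 pp2:4
Op 4: read(P0, v1) -> 17. No state change.
Op 5: write(P1, v1, 195). refcount(pp1)=4>1 -> COPY to pp3. 4 ppages; refcounts: pp0:4 pp1:3 pp2:4 pp3:1
Op 6: read(P3, v1) -> 17. No state change.
Op 7: write(P2, v0, 135). refcount(pp0)=4>1 -> COPY to pp4. 5 ppages; refcounts: pp0:3 pp1:3 pp2:4 pp3:1 pp4:1
Op 8: read(P3, v0) -> 39. No state change.
Op 9: write(P1, v0, 159). refcount(pp0)=3>1 -> COPY to pp5. 6 ppages; refcounts: pp0:2 pp1:3 pp2:4 pp3:1 pp4:1 pp5:1

yes yes yes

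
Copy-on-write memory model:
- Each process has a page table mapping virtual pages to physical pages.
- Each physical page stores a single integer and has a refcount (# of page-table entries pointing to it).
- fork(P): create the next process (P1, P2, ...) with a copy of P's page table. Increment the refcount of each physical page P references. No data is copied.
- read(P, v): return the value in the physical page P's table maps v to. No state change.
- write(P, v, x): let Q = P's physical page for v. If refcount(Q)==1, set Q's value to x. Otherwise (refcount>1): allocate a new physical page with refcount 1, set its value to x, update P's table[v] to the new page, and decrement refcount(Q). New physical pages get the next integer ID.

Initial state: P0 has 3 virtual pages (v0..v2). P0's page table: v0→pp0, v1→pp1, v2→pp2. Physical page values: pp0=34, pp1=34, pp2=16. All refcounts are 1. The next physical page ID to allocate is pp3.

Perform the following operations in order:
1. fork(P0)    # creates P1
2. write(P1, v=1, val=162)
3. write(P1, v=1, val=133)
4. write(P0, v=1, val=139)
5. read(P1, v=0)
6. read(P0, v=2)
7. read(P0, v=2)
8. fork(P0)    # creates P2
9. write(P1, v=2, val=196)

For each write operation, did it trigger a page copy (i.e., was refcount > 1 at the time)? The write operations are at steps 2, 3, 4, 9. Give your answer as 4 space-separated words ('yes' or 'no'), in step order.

Op 1: fork(P0) -> P1. 3 ppages; refcounts: pp0:2 pp1:2 pp2:2
Op 2: write(P1, v1, 162). refcount(pp1)=2>1 -> COPY to pp3. 4 ppages; refcounts: pp0:2 pp1:1 pp2:2 pp3:1
Op 3: write(P1, v1, 133). refcount(pp3)=1 -> write in place. 4 ppages; refcounts: pp0:2 pp1:1 pp2:2 pp3:1
Op 4: write(P0, v1, 139). refcount(pp1)=1 -> write in place. 4 ppages; refcounts: pp0:2 pp1:1 pp2:2 pp3:1
Op 5: read(P1, v0) -> 34. No state change.
Op 6: read(P0, v2) -> 16. No state change.
Op 7: read(P0, v2) -> 16. No state change.
Op 8: fork(P0) -> P2. 4 ppages; refcounts: pp0:3 pp1:2 pp2:3 pp3:1
Op 9: write(P1, v2, 196). refcount(pp2)=3>1 -> COPY to pp4. 5 ppages; refcounts: pp0:3 pp1:2 pp2:2 pp3:1 pp4:1

yes no no yes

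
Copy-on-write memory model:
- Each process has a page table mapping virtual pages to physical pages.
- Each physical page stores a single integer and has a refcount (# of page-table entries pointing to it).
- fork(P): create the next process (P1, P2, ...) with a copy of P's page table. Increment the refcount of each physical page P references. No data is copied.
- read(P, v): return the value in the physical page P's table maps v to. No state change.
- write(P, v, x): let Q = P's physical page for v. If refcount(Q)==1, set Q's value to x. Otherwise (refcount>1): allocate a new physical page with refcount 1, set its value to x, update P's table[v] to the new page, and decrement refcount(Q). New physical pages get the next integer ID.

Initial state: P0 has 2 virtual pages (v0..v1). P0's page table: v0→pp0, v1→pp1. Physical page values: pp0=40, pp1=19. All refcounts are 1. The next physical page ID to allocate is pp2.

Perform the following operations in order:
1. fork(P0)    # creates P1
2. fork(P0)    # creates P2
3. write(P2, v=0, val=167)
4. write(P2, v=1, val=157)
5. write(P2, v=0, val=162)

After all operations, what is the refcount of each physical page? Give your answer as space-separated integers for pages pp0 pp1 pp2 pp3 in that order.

Answer: 2 2 1 1

Derivation:
Op 1: fork(P0) -> P1. 2 ppages; refcounts: pp0:2 pp1:2
Op 2: fork(P0) -> P2. 2 ppages; refcounts: pp0:3 pp1:3
Op 3: write(P2, v0, 167). refcount(pp0)=3>1 -> COPY to pp2. 3 ppages; refcounts: pp0:2 pp1:3 pp2:1
Op 4: write(P2, v1, 157). refcount(pp1)=3>1 -> COPY to pp3. 4 ppages; refcounts: pp0:2 pp1:2 pp2:1 pp3:1
Op 5: write(P2, v0, 162). refcount(pp2)=1 -> write in place. 4 ppages; refcounts: pp0:2 pp1:2 pp2:1 pp3:1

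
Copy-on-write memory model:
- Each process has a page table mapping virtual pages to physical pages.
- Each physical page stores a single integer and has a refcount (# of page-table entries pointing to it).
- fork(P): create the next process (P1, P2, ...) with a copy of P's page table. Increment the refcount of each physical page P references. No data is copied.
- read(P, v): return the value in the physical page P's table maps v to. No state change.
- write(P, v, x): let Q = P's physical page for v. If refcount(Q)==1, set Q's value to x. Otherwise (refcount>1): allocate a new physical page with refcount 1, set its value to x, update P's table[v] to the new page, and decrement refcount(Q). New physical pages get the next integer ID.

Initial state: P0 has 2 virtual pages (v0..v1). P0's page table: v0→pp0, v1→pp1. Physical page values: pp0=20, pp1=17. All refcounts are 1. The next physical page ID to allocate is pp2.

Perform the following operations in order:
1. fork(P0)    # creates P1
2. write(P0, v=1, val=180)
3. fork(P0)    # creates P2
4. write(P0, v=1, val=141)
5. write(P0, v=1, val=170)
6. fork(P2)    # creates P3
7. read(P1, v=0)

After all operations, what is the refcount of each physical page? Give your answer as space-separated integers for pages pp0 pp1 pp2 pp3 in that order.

Answer: 4 1 2 1

Derivation:
Op 1: fork(P0) -> P1. 2 ppages; refcounts: pp0:2 pp1:2
Op 2: write(P0, v1, 180). refcount(pp1)=2>1 -> COPY to pp2. 3 ppages; refcounts: pp0:2 pp1:1 pp2:1
Op 3: fork(P0) -> P2. 3 ppages; refcounts: pp0:3 pp1:1 pp2:2
Op 4: write(P0, v1, 141). refcount(pp2)=2>1 -> COPY to pp3. 4 ppages; refcounts: pp0:3 pp1:1 pp2:1 pp3:1
Op 5: write(P0, v1, 170). refcount(pp3)=1 -> write in place. 4 ppages; refcounts: pp0:3 pp1:1 pp2:1 pp3:1
Op 6: fork(P2) -> P3. 4 ppages; refcounts: pp0:4 pp1:1 pp2:2 pp3:1
Op 7: read(P1, v0) -> 20. No state change.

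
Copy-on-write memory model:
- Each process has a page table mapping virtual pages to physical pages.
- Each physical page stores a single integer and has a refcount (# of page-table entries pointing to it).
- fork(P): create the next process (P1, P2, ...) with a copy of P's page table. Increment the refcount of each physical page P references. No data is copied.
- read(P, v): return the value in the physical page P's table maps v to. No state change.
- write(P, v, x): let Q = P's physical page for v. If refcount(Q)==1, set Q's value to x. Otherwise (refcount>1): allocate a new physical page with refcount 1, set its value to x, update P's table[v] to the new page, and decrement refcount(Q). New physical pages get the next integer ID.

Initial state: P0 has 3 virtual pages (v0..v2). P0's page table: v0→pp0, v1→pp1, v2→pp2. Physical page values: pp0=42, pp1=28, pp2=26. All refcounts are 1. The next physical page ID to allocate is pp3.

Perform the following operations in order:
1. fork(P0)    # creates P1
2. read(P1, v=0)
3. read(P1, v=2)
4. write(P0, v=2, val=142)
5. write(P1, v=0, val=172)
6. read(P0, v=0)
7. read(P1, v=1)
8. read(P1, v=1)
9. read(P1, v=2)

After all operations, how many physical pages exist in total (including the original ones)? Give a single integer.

Answer: 5

Derivation:
Op 1: fork(P0) -> P1. 3 ppages; refcounts: pp0:2 pp1:2 pp2:2
Op 2: read(P1, v0) -> 42. No state change.
Op 3: read(P1, v2) -> 26. No state change.
Op 4: write(P0, v2, 142). refcount(pp2)=2>1 -> COPY to pp3. 4 ppages; refcounts: pp0:2 pp1:2 pp2:1 pp3:1
Op 5: write(P1, v0, 172). refcount(pp0)=2>1 -> COPY to pp4. 5 ppages; refcounts: pp0:1 pp1:2 pp2:1 pp3:1 pp4:1
Op 6: read(P0, v0) -> 42. No state change.
Op 7: read(P1, v1) -> 28. No state change.
Op 8: read(P1, v1) -> 28. No state change.
Op 9: read(P1, v2) -> 26. No state change.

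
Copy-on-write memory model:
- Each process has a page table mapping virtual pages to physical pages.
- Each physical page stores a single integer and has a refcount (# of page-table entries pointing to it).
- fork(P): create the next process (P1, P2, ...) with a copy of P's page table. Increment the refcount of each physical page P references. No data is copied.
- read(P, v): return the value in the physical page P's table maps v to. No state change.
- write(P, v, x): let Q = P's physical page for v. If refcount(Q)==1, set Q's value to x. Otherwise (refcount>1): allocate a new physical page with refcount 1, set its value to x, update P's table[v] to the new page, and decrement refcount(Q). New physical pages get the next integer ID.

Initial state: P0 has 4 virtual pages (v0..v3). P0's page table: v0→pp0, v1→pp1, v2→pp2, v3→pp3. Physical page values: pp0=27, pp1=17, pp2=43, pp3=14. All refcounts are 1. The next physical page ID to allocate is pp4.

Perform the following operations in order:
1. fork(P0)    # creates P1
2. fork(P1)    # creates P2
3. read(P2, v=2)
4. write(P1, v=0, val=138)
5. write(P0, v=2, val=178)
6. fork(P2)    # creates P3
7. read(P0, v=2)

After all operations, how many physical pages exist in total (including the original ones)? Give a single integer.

Answer: 6

Derivation:
Op 1: fork(P0) -> P1. 4 ppages; refcounts: pp0:2 pp1:2 pp2:2 pp3:2
Op 2: fork(P1) -> P2. 4 ppages; refcounts: pp0:3 pp1:3 pp2:3 pp3:3
Op 3: read(P2, v2) -> 43. No state change.
Op 4: write(P1, v0, 138). refcount(pp0)=3>1 -> COPY to pp4. 5 ppages; refcounts: pp0:2 pp1:3 pp2:3 pp3:3 pp4:1
Op 5: write(P0, v2, 178). refcount(pp2)=3>1 -> COPY to pp5. 6 ppages; refcounts: pp0:2 pp1:3 pp2:2 pp3:3 pp4:1 pp5:1
Op 6: fork(P2) -> P3. 6 ppages; refcounts: pp0:3 pp1:4 pp2:3 pp3:4 pp4:1 pp5:1
Op 7: read(P0, v2) -> 178. No state change.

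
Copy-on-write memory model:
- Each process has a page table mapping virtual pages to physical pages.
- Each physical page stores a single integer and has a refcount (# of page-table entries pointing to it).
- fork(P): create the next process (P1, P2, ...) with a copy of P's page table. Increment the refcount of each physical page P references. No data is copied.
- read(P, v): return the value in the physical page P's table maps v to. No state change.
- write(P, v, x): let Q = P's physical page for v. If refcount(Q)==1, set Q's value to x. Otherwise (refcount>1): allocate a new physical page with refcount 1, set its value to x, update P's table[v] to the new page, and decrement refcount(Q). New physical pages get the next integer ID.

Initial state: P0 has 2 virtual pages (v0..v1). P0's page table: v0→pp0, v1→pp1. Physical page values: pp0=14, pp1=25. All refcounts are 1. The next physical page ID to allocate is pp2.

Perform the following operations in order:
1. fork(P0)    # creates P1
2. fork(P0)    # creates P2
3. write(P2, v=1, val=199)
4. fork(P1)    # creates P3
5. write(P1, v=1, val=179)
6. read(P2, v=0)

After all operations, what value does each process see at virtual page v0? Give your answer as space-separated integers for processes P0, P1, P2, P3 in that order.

Op 1: fork(P0) -> P1. 2 ppages; refcounts: pp0:2 pp1:2
Op 2: fork(P0) -> P2. 2 ppages; refcounts: pp0:3 pp1:3
Op 3: write(P2, v1, 199). refcount(pp1)=3>1 -> COPY to pp2. 3 ppages; refcounts: pp0:3 pp1:2 pp2:1
Op 4: fork(P1) -> P3. 3 ppages; refcounts: pp0:4 pp1:3 pp2:1
Op 5: write(P1, v1, 179). refcount(pp1)=3>1 -> COPY to pp3. 4 ppages; refcounts: pp0:4 pp1:2 pp2:1 pp3:1
Op 6: read(P2, v0) -> 14. No state change.
P0: v0 -> pp0 = 14
P1: v0 -> pp0 = 14
P2: v0 -> pp0 = 14
P3: v0 -> pp0 = 14

Answer: 14 14 14 14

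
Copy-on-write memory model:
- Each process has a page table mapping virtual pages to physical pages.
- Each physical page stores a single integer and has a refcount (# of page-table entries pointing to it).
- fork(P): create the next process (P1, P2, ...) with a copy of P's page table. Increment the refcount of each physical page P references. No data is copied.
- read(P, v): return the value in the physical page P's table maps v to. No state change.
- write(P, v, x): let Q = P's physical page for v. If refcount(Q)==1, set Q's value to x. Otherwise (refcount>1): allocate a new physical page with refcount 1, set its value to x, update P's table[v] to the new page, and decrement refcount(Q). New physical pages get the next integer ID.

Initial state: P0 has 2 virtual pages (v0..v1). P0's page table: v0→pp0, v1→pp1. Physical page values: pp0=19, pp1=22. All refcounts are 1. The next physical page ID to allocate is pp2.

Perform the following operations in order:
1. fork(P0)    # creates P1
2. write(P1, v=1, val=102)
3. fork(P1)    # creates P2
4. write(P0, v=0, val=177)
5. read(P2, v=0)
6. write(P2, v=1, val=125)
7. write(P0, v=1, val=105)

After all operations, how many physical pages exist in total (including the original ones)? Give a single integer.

Answer: 5

Derivation:
Op 1: fork(P0) -> P1. 2 ppages; refcounts: pp0:2 pp1:2
Op 2: write(P1, v1, 102). refcount(pp1)=2>1 -> COPY to pp2. 3 ppages; refcounts: pp0:2 pp1:1 pp2:1
Op 3: fork(P1) -> P2. 3 ppages; refcounts: pp0:3 pp1:1 pp2:2
Op 4: write(P0, v0, 177). refcount(pp0)=3>1 -> COPY to pp3. 4 ppages; refcounts: pp0:2 pp1:1 pp2:2 pp3:1
Op 5: read(P2, v0) -> 19. No state change.
Op 6: write(P2, v1, 125). refcount(pp2)=2>1 -> COPY to pp4. 5 ppages; refcounts: pp0:2 pp1:1 pp2:1 pp3:1 pp4:1
Op 7: write(P0, v1, 105). refcount(pp1)=1 -> write in place. 5 ppages; refcounts: pp0:2 pp1:1 pp2:1 pp3:1 pp4:1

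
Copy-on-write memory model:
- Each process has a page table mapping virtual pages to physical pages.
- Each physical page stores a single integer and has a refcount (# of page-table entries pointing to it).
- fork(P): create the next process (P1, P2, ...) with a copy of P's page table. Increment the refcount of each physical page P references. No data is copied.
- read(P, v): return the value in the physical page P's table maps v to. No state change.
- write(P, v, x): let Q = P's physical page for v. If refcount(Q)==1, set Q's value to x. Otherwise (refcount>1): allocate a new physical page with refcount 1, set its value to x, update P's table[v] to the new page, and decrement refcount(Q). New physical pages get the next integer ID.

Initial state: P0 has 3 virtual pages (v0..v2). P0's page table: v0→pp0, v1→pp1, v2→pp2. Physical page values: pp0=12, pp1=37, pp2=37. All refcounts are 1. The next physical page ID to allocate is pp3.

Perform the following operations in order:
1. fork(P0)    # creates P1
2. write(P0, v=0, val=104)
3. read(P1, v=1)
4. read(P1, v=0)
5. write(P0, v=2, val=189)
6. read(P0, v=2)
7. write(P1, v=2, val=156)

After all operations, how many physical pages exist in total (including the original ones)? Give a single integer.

Op 1: fork(P0) -> P1. 3 ppages; refcounts: pp0:2 pp1:2 pp2:2
Op 2: write(P0, v0, 104). refcount(pp0)=2>1 -> COPY to pp3. 4 ppages; refcounts: pp0:1 pp1:2 pp2:2 pp3:1
Op 3: read(P1, v1) -> 37. No state change.
Op 4: read(P1, v0) -> 12. No state change.
Op 5: write(P0, v2, 189). refcount(pp2)=2>1 -> COPY to pp4. 5 ppages; refcounts: pp0:1 pp1:2 pp2:1 pp3:1 pp4:1
Op 6: read(P0, v2) -> 189. No state change.
Op 7: write(P1, v2, 156). refcount(pp2)=1 -> write in place. 5 ppages; refcounts: pp0:1 pp1:2 pp2:1 pp3:1 pp4:1

Answer: 5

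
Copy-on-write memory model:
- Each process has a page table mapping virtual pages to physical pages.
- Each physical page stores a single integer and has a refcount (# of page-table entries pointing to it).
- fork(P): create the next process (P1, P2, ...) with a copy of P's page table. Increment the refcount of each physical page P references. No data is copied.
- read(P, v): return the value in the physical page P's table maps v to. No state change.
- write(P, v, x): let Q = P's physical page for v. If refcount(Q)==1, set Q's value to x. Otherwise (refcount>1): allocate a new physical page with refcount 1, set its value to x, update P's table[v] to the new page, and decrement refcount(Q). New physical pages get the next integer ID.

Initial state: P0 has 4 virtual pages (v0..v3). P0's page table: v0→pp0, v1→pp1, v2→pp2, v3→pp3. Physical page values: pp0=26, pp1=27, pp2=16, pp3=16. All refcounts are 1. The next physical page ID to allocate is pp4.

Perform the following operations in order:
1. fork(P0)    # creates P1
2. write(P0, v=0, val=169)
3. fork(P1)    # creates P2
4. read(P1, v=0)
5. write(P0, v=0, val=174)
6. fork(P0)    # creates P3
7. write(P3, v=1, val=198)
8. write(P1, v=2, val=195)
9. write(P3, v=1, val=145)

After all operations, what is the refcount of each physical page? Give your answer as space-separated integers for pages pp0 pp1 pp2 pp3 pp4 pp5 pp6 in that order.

Op 1: fork(P0) -> P1. 4 ppages; refcounts: pp0:2 pp1:2 pp2:2 pp3:2
Op 2: write(P0, v0, 169). refcount(pp0)=2>1 -> COPY to pp4. 5 ppages; refcounts: pp0:1 pp1:2 pp2:2 pp3:2 pp4:1
Op 3: fork(P1) -> P2. 5 ppages; refcounts: pp0:2 pp1:3 pp2:3 pp3:3 pp4:1
Op 4: read(P1, v0) -> 26. No state change.
Op 5: write(P0, v0, 174). refcount(pp4)=1 -> write in place. 5 ppages; refcounts: pp0:2 pp1:3 pp2:3 pp3:3 pp4:1
Op 6: fork(P0) -> P3. 5 ppages; refcounts: pp0:2 pp1:4 pp2:4 pp3:4 pp4:2
Op 7: write(P3, v1, 198). refcount(pp1)=4>1 -> COPY to pp5. 6 ppages; refcounts: pp0:2 pp1:3 pp2:4 pp3:4 pp4:2 pp5:1
Op 8: write(P1, v2, 195). refcount(pp2)=4>1 -> COPY to pp6. 7 ppages; refcounts: pp0:2 pp1:3 pp2:3 pp3:4 pp4:2 pp5:1 pp6:1
Op 9: write(P3, v1, 145). refcount(pp5)=1 -> write in place. 7 ppages; refcounts: pp0:2 pp1:3 pp2:3 pp3:4 pp4:2 pp5:1 pp6:1

Answer: 2 3 3 4 2 1 1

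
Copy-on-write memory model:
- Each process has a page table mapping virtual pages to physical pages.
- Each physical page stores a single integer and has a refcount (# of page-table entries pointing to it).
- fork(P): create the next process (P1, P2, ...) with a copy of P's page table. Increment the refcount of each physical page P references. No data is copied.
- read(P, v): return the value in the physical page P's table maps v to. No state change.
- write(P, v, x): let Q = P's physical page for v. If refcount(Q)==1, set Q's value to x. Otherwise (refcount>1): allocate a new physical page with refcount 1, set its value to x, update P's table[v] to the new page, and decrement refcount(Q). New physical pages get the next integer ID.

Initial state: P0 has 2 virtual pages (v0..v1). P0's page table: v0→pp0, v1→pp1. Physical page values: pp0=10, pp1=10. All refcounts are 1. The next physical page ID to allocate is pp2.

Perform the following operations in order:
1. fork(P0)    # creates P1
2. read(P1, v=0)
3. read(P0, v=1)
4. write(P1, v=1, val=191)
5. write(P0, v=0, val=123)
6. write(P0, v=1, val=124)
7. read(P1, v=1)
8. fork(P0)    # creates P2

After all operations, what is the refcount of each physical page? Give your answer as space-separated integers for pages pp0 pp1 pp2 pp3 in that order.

Op 1: fork(P0) -> P1. 2 ppages; refcounts: pp0:2 pp1:2
Op 2: read(P1, v0) -> 10. No state change.
Op 3: read(P0, v1) -> 10. No state change.
Op 4: write(P1, v1, 191). refcount(pp1)=2>1 -> COPY to pp2. 3 ppages; refcounts: pp0:2 pp1:1 pp2:1
Op 5: write(P0, v0, 123). refcount(pp0)=2>1 -> COPY to pp3. 4 ppages; refcounts: pp0:1 pp1:1 pp2:1 pp3:1
Op 6: write(P0, v1, 124). refcount(pp1)=1 -> write in place. 4 ppages; refcounts: pp0:1 pp1:1 pp2:1 pp3:1
Op 7: read(P1, v1) -> 191. No state change.
Op 8: fork(P0) -> P2. 4 ppages; refcounts: pp0:1 pp1:2 pp2:1 pp3:2

Answer: 1 2 1 2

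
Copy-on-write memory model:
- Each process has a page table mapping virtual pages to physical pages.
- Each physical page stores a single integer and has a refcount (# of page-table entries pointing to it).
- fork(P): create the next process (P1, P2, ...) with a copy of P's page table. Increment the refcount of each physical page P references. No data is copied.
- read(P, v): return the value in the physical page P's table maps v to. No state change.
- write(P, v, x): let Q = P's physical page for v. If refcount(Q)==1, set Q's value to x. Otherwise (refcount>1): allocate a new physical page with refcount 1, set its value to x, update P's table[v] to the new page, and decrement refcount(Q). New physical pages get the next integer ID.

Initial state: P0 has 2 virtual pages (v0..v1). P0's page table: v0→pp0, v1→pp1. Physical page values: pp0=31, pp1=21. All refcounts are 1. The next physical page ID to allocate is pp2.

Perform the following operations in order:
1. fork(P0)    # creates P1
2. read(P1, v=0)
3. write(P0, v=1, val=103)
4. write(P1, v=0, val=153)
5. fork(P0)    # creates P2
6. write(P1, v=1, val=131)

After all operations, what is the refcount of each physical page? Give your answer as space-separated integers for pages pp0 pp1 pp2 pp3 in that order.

Answer: 2 1 2 1

Derivation:
Op 1: fork(P0) -> P1. 2 ppages; refcounts: pp0:2 pp1:2
Op 2: read(P1, v0) -> 31. No state change.
Op 3: write(P0, v1, 103). refcount(pp1)=2>1 -> COPY to pp2. 3 ppages; refcounts: pp0:2 pp1:1 pp2:1
Op 4: write(P1, v0, 153). refcount(pp0)=2>1 -> COPY to pp3. 4 ppages; refcounts: pp0:1 pp1:1 pp2:1 pp3:1
Op 5: fork(P0) -> P2. 4 ppages; refcounts: pp0:2 pp1:1 pp2:2 pp3:1
Op 6: write(P1, v1, 131). refcount(pp1)=1 -> write in place. 4 ppages; refcounts: pp0:2 pp1:1 pp2:2 pp3:1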